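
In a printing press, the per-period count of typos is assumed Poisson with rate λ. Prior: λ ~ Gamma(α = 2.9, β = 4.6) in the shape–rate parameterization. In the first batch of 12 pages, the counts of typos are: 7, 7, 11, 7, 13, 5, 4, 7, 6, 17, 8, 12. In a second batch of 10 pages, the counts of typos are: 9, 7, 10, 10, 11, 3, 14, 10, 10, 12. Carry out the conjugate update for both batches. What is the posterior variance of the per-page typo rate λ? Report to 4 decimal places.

With a Gamma(shape α, rate β) prior, the Poisson likelihood is conjugate: the posterior is Gamma(α + ΣXᵢ, β + n).
Batch 1: sum of counts S = 104 over n = 12 pages.
After batch 1: Gamma(α+S, β+n) = Gamma(2.9+104, 4.6+12) = Gamma(106.9, 16.6).
Batch 2: sum of counts S = 96 over n = 10 pages.
After batch 2: Gamma(α+S, β+n) = Gamma(106.9+96, 16.6+10) = Gamma(202.9, 26.6).
Var = α/β² = 202.9/26.6² = 0.2868.

0.2868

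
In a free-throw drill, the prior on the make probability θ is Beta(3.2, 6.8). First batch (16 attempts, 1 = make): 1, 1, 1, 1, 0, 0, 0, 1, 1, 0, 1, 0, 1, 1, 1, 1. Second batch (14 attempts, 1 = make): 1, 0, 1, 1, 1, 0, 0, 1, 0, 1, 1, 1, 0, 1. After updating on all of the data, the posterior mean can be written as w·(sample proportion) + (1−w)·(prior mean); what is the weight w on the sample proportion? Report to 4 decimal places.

The Beta prior is conjugate to a Binomial/Bernoulli likelihood; the update adds successes to α and failures to β.
Total number of attempts: n = 16 + 14 = 30.
Posterior mean = (α₀+k)/(α₀+β₀+n) = [n/(α₀+β₀+n)]·(k/n) + [(α₀+β₀)/(α₀+β₀+n)]·α₀/(α₀+β₀), so only n and the prior enter the weight.
The weight on the data is w = n/(α₀+β₀+n) = 30/(3.2+6.8+30) = 30/40.0 = 0.7500.

0.7500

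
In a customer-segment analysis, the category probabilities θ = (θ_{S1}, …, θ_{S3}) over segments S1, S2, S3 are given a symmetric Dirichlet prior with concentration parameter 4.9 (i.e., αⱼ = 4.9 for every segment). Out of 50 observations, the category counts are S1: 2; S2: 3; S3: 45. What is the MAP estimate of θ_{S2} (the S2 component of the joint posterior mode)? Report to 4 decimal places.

0.1118

The Dirichlet prior is conjugate to the Multinomial likelihood: each posterior αⱼ = prior αⱼ + observed count nⱼ.
Posterior concentration: (6.9, 7.9, 49.9), total = 64.7.
Joint mode component: (α_{S2}−1)/(Σα−K) = 6.9/61.7 = 0.1118.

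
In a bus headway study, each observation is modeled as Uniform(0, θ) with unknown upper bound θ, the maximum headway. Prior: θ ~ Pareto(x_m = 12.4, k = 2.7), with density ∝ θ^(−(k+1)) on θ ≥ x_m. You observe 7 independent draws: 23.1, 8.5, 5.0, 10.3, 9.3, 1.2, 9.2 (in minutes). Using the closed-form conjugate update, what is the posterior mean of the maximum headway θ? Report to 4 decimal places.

25.7552

A Pareto(scale x_m, shape k) prior on the upper bound θ of Uniform(0, θ) is conjugate: posterior is Pareto(max(x_m, max xᵢ), k + n).
Sample maximum = 23.1; prior scale x_m = 12.4 → posterior scale = max = 23.1.
Posterior shape = 2.7 + 7 = 9.7.
E[θ|data] = k·x_m/(k−1) = 9.7·23.1/8.7 = 25.7552.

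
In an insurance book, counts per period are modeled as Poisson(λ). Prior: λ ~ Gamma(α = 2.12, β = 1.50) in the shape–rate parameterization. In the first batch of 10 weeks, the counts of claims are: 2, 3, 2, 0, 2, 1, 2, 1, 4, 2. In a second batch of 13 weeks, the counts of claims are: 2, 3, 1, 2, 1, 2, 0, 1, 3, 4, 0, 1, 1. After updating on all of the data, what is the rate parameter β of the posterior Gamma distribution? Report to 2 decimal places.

24.50

With a Gamma(shape α, rate β) prior, the Poisson likelihood is conjugate: the posterior is Gamma(α + ΣXᵢ, β + n).
Batch 1: sum of counts S = 19 over n = 10 weeks.
After batch 1: Gamma(α+S, β+n) = Gamma(2.12+19, 1.50+10) = Gamma(21.12, 11.50).
Batch 2: sum of counts S = 21 over n = 13 weeks.
After batch 2: Gamma(α+S, β+n) = Gamma(21.12+21, 11.50+13) = Gamma(42.12, 24.50).
Posterior β = 24.50.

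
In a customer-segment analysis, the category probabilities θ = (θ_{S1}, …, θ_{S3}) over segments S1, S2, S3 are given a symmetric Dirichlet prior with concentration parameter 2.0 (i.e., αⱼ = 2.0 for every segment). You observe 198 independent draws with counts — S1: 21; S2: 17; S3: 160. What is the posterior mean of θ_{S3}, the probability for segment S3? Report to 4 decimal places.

0.7941

The Dirichlet prior is conjugate to the Multinomial likelihood: each posterior αⱼ = prior αⱼ + observed count nⱼ.
Posterior concentration: (23.0, 19.0, 162.0), total = 204.0.
E[θ_{S3}|data] = α_{S3}/Σα = 162.0/204.0 = 0.7941.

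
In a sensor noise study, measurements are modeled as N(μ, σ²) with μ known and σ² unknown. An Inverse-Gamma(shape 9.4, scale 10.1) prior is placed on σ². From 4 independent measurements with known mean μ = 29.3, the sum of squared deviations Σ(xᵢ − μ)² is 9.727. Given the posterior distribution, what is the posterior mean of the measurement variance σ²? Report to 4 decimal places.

1.4388

With known mean μ and an Inverse-Gamma(α, β) prior on σ², the Normal likelihood is conjugate: posterior is Inv-Gamma(α + n/2, β + Σ(xᵢ−μ)²/2).
Posterior: Inv-Gamma(9.4 + 4/2, 10.1 + 9.727/2) = Inv-Gamma(11.40, 14.9635).
E[σ²|data] = β/(α−1) = 14.9635/10.40 = 1.4388.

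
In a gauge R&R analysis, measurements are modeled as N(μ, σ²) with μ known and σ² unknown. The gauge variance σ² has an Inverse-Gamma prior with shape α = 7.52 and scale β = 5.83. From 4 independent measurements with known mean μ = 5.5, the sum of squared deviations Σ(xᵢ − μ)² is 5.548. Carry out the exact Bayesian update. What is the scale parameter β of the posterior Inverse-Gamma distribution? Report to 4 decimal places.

With known mean μ and an Inverse-Gamma(α, β) prior on σ², the Normal likelihood is conjugate: posterior is Inv-Gamma(α + n/2, β + Σ(xᵢ−μ)²/2).
Posterior: Inv-Gamma(7.52 + 4/2, 5.83 + 5.548/2) = Inv-Gamma(9.52, 8.6040).
Posterior β = 8.6040.

8.6040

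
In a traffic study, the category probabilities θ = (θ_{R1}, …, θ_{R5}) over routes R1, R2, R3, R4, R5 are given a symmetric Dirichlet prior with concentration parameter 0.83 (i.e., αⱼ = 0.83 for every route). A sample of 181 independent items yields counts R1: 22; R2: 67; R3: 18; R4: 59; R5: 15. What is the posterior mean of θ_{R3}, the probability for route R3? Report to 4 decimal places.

0.1017

The Dirichlet prior is conjugate to the Multinomial likelihood: each posterior αⱼ = prior αⱼ + observed count nⱼ.
Posterior concentration: (22.83, 67.83, 18.83, 59.83, 15.83), total = 185.15.
E[θ_{R3}|data] = α_{R3}/Σα = 18.83/185.15 = 0.1017.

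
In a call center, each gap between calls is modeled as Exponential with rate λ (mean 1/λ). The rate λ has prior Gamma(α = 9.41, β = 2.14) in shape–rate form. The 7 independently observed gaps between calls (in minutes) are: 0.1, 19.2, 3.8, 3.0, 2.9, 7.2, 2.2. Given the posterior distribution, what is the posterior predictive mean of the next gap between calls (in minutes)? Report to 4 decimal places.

2.6308

With a Gamma(shape α, rate β) prior on the exponential rate λ, the posterior after n observations with total T = Σxᵢ is Gamma(α+n, β+T).
Sum of observations T = 38.4 minutes; n = 7.
Posterior: Gamma(9.41+7, 2.14+38.4) = Gamma(16.41, 40.54).
The predictive distribution for the next observation is Lomax; its mean is β/(α−1) = 40.54/15.41 = 2.6308.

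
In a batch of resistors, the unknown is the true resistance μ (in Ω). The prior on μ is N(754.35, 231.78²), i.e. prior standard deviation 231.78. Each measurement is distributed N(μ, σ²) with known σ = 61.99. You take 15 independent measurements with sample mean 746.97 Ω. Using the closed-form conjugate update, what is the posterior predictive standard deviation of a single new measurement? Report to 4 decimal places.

64.0135

For Normal data with known variance σ², a Normal(μ₀, σ₀²) prior on μ is conjugate. Posterior precision = 1/σ₀² + n/σ²; posterior mean is the precision-weighted average of μ₀ and x̄.
σ₀² = 231.78² = 53721.9684, σ² = 61.99² = 3842.7601; σ² + n·σ₀² = 3842.7601 + 15·53721.9684 = 809672.2861.
Posterior precision = 1/σ₀² + n/σ² = 1/53721.9684 + 15/3842.7601 = (σ² + n·σ₀²)/(σ₀²σ²) = 809672.2861/(53721.9684·3842.7601); posterior variance σₙ² = σ₀²σ²/(σ² + n·σ₀²) = 53721.9684·3842.7601/809672.2861 = 254.968140.
Predictive variance for one new observation = σₙ² + σ² = 53721.9684·3842.7601/809672.2861 + 3842.7601 = σ²·(σ₀² + 809672.2861)/809672.2861 = 3842.7601·863394.2545/809672.2861 = 4097.728240; SD = √(3842.7601·863394.2545/809672.2861) = 64.0135.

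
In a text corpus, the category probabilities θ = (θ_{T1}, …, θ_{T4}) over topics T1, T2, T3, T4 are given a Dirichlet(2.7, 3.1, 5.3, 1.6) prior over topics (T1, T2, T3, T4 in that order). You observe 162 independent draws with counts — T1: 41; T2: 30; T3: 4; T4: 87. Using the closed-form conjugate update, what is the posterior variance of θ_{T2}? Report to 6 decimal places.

The Dirichlet prior is conjugate to the Multinomial likelihood: each posterior αⱼ = prior αⱼ + observed count nⱼ.
Posterior concentration: (43.7, 33.1, 9.3, 88.6), total = 174.7.
Var[θ_j] = α_j(Σα−α_j)/((Σα)²(Σα+1)) = 33.1·141.6/(174.7²·175.7) = 0.000874.

0.000874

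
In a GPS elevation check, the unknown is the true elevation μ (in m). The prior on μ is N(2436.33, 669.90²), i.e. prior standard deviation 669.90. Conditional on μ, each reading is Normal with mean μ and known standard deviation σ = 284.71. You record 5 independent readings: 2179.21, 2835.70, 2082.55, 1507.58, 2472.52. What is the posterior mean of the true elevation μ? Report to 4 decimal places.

For Normal data with known variance σ², a Normal(μ₀, σ₀²) prior on μ is conjugate. Posterior precision = 1/σ₀² + n/σ²; posterior mean is the precision-weighted average of μ₀ and x̄.
Σxᵢ = 2179.21 + 2835.70 + 2082.55 + 1507.58 + 2472.52 = 11077.56, so n·x̄ = 11077.56.
σ₀² = 669.90² = 448766.01, σ² = 284.71² = 81059.7841; σ² + n·σ₀² = 81059.7841 + 5·448766.01 = 2324889.8341.
Posterior mean = (μ₀/σ₀² + n·x̄/σ²)/(1/σ₀² + n/σ²) = (σ²·μ₀ + σ₀²·n·x̄)/(σ² + n·σ₀²) = (81059.7841·2436.33 + 448766.01·11077.56)/2324889.8341 = 5168720785.531953/2324889.8341 = 2223.2111.

2223.2111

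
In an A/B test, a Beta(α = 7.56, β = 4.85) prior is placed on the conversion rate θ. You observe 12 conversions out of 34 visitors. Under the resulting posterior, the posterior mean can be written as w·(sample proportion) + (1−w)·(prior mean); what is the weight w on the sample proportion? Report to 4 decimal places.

0.7326

The Beta prior is conjugate to a Binomial/Bernoulli likelihood; the update adds successes to α and failures to β.
Posterior mean = (α₀+k)/(α₀+β₀+n) = [n/(α₀+β₀+n)]·(k/n) + [(α₀+β₀)/(α₀+β₀+n)]·α₀/(α₀+β₀), so only n and the prior enter the weight.
The weight on the data is w = n/(α₀+β₀+n) = 34/(7.56+4.85+34) = 34/46.41 = 0.7326.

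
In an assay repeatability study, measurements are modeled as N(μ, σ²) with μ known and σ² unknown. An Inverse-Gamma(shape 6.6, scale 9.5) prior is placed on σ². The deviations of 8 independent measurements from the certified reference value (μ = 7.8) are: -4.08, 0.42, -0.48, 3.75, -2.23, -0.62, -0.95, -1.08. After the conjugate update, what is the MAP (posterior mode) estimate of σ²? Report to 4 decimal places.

With known mean μ and an Inverse-Gamma(α, β) prior on σ², the Normal likelihood is conjugate: posterior is Inv-Gamma(α + n/2, β + Σ(xᵢ−μ)²/2).
Σ(xᵢ−μ)² = (-4.08)² + (0.42)² + (-0.48)² + (3.75)² + (-2.23)² + (-0.62)² + (-0.95)² + (-1.08)² = 38.5419.
Posterior: Inv-Gamma(6.6 + 8/2, 9.5 + 38.5419/2) = Inv-Gamma(10.60, 28.77095).
Mode = β/(α+1) = 28.77095/11.60 = 2.4803.

2.4803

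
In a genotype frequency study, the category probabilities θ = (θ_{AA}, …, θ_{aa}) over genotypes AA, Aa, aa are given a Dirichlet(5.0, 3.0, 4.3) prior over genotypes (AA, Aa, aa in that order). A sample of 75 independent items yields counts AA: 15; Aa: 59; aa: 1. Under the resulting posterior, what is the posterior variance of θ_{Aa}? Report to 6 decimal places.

The Dirichlet prior is conjugate to the Multinomial likelihood: each posterior αⱼ = prior αⱼ + observed count nⱼ.
Posterior concentration: (20.0, 62.0, 5.3), total = 87.3.
Var[θ_j] = α_j(Σα−α_j)/((Σα)²(Σα+1)) = 62.0·25.3/(87.3²·88.3) = 0.002331.

0.002331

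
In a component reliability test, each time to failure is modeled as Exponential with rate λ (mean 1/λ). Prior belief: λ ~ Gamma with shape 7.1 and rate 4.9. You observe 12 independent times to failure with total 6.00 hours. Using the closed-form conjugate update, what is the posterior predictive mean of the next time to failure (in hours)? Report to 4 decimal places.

With a Gamma(shape α, rate β) prior on the exponential rate λ, the posterior after n observations with total T = Σxᵢ is Gamma(α+n, β+T).
Posterior: Gamma(7.1+12, 4.9+6.00) = Gamma(19.1, 10.90).
The predictive distribution for the next observation is Lomax; its mean is β/(α−1) = 10.90/18.1 = 0.6022.

0.6022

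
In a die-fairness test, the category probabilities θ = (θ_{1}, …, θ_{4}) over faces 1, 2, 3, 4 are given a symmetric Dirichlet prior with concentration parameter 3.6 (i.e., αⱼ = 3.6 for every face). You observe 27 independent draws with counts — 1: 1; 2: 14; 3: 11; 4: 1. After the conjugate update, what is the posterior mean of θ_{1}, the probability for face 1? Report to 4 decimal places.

0.1111

The Dirichlet prior is conjugate to the Multinomial likelihood: each posterior αⱼ = prior αⱼ + observed count nⱼ.
Posterior concentration: (4.6, 17.6, 14.6, 4.6), total = 41.4.
E[θ_{1}|data] = α_{1}/Σα = 4.6/41.4 = 0.1111.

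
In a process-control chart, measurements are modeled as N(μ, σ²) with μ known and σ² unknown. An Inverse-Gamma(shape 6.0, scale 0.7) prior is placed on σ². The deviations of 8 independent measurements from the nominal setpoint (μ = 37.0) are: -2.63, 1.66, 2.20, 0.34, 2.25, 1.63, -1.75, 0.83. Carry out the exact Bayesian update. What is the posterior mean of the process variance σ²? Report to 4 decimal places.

With known mean μ and an Inverse-Gamma(α, β) prior on σ², the Normal likelihood is conjugate: posterior is Inv-Gamma(α + n/2, β + Σ(xᵢ−μ)²/2).
Σ(xᵢ−μ)² = (-2.63)² + (1.66)² + (2.20)² + (0.34)² + (2.25)² + (1.63)² + (-1.75)² + (0.83)² = 26.0989.
Posterior: Inv-Gamma(6.0 + 8/2, 0.7 + 26.0989/2) = Inv-Gamma(10.00, 13.74945).
E[σ²|data] = β/(α−1) = 13.74945/9.00 = 1.5277.

1.5277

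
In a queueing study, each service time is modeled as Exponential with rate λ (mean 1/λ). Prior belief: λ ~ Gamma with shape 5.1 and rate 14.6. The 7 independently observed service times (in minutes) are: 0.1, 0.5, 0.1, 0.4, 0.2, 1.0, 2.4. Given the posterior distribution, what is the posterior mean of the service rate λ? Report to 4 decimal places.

0.6269

With a Gamma(shape α, rate β) prior on the exponential rate λ, the posterior after n observations with total T = Σxᵢ is Gamma(α+n, β+T).
Sum of observations T = 4.7 minutes; n = 7.
Posterior: Gamma(5.1+7, 14.6+4.7) = Gamma(12.1, 19.3).
Posterior mean of λ = α/β = 12.1/19.3 = 0.6269.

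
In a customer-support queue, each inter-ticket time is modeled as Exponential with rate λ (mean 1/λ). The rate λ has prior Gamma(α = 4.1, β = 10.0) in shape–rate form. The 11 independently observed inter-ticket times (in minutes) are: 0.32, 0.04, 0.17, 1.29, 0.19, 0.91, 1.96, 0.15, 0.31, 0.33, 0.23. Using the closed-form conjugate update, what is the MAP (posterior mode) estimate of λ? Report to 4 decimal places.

0.8868

With a Gamma(shape α, rate β) prior on the exponential rate λ, the posterior after n observations with total T = Σxᵢ is Gamma(α+n, β+T).
Sum of observations T = 5.90 minutes; n = 11.
Posterior: Gamma(4.1+11, 10.0+5.90) = Gamma(15.1, 15.90).
Mode = (α−1)/β = 0.8868.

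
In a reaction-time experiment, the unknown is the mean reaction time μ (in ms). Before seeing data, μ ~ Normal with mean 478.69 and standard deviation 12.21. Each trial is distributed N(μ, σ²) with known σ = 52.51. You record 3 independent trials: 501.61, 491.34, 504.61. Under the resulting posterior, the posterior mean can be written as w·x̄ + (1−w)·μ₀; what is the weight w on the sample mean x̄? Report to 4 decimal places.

For Normal data with known variance σ², a Normal(μ₀, σ₀²) prior on μ is conjugate. Posterior precision = 1/σ₀² + n/σ²; posterior mean is the precision-weighted average of μ₀ and x̄.
σ₀² = 12.21² = 149.0841, σ² = 52.51² = 2757.3001. Prior precision 1/σ₀² = 1/149.0841; data precision n/σ² = 3/2757.3001.
w = (n/σ²)/(1/σ₀² + n/σ²) = n·σ₀²/(σ² + n·σ₀²) = 3·149.0841/(2757.3001 + 3·149.0841) = 447.2523/3204.5524 = 0.1396.

0.1396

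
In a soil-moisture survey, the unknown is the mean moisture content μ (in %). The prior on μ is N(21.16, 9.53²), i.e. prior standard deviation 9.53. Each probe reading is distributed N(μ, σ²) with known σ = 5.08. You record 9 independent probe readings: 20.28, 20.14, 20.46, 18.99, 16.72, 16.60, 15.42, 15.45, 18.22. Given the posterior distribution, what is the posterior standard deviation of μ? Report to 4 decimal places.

For Normal data with known variance σ², a Normal(μ₀, σ₀²) prior on μ is conjugate. Posterior precision = 1/σ₀² + n/σ²; posterior mean is the precision-weighted average of μ₀ and x̄.
σ₀² = 9.53² = 90.8209, σ² = 5.08² = 25.8064; σ² + n·σ₀² = 25.8064 + 9·90.8209 = 843.1945.
Posterior precision = 1/σ₀² + n/σ² = 1/90.8209 + 9/25.8064 = (σ² + n·σ₀²)/(σ₀²σ²) = 843.1945/(90.8209·25.8064); posterior variance σₙ² = σ₀²σ²/(σ² + n·σ₀²) = 90.8209·25.8064/843.1945 = 2.779620.
Posterior SD = √σₙ² = √(90.8209·25.8064/843.1945) = 1.6672.

1.6672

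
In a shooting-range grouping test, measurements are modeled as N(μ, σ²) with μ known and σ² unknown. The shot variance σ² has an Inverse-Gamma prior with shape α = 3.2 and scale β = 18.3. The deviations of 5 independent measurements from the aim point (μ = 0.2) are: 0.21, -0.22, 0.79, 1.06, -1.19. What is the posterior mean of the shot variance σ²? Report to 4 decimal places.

4.2400

With known mean μ and an Inverse-Gamma(α, β) prior on σ², the Normal likelihood is conjugate: posterior is Inv-Gamma(α + n/2, β + Σ(xᵢ−μ)²/2).
Σ(xᵢ−μ)² = (0.21)² + (-0.22)² + (0.79)² + (1.06)² + (-1.19)² = 3.2563.
Posterior: Inv-Gamma(3.2 + 5/2, 18.3 + 3.2563/2) = Inv-Gamma(5.70, 19.92815).
E[σ²|data] = β/(α−1) = 19.92815/4.70 = 4.2400.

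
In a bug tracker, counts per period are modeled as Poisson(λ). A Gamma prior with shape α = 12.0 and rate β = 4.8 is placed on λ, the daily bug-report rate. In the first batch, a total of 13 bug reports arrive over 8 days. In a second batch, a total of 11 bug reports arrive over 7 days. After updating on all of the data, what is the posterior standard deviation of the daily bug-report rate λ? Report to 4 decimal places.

With a Gamma(shape α, rate β) prior, the Poisson likelihood is conjugate: the posterior is Gamma(α + ΣXᵢ, β + n).
After batch 1: Gamma(α+S, β+n) = Gamma(12.0+13, 4.8+8) = Gamma(25.0, 12.8).
After batch 2: Gamma(α+S, β+n) = Gamma(25.0+11, 12.8+7) = Gamma(36.0, 19.8).
SD = √α/β = √36.0/19.8 = 0.3030.

0.3030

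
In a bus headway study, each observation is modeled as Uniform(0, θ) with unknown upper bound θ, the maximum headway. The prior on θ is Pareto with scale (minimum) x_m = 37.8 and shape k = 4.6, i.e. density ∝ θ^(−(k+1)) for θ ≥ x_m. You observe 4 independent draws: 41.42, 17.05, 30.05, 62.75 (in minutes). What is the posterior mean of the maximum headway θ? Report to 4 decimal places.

71.0066

A Pareto(scale x_m, shape k) prior on the upper bound θ of Uniform(0, θ) is conjugate: posterior is Pareto(max(x_m, max xᵢ), k + n).
Sample maximum = 62.75; prior scale x_m = 37.8 → posterior scale = max = 62.75.
Posterior shape = 4.6 + 4 = 8.6.
E[θ|data] = k·x_m/(k−1) = 8.6·62.75/7.6 = 71.0066.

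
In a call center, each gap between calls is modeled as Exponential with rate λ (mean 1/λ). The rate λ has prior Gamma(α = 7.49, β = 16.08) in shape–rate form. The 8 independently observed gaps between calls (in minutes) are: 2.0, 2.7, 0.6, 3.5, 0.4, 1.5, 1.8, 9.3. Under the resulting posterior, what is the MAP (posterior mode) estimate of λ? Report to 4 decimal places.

0.3825

With a Gamma(shape α, rate β) prior on the exponential rate λ, the posterior after n observations with total T = Σxᵢ is Gamma(α+n, β+T).
Sum of observations T = 21.8 minutes; n = 8.
Posterior: Gamma(7.49+8, 16.08+21.8) = Gamma(15.49, 37.88).
Mode = (α−1)/β = 0.3825.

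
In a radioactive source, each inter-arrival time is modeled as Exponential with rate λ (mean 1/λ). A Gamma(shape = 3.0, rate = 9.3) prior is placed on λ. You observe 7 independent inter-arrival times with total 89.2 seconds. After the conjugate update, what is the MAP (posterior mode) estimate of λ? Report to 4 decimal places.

With a Gamma(shape α, rate β) prior on the exponential rate λ, the posterior after n observations with total T = Σxᵢ is Gamma(α+n, β+T).
Posterior: Gamma(3.0+7, 9.3+89.2) = Gamma(10.0, 98.5).
Mode = (α−1)/β = 0.0914.

0.0914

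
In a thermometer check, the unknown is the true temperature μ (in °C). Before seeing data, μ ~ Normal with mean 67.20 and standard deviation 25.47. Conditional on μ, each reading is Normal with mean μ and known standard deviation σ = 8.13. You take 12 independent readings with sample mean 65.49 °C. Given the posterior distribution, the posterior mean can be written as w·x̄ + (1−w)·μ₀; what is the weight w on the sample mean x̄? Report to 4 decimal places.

0.9916

For Normal data with known variance σ², a Normal(μ₀, σ₀²) prior on μ is conjugate. Posterior precision = 1/σ₀² + n/σ²; posterior mean is the precision-weighted average of μ₀ and x̄.
σ₀² = 25.47² = 648.7209, σ² = 8.13² = 66.0969. Prior precision 1/σ₀² = 1/648.7209; data precision n/σ² = 12/66.0969.
w = (n/σ²)/(1/σ₀² + n/σ²) = n·σ₀²/(σ² + n·σ₀²) = 12·648.7209/(66.0969 + 12·648.7209) = 7784.6508/7850.7477 = 0.9916.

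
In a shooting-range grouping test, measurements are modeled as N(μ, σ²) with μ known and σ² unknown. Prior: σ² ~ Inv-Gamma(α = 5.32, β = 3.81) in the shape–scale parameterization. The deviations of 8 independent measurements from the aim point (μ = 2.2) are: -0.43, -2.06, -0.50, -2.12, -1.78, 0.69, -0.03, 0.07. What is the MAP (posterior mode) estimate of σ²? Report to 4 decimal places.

0.9905

With known mean μ and an Inverse-Gamma(α, β) prior on σ², the Normal likelihood is conjugate: posterior is Inv-Gamma(α + n/2, β + Σ(xᵢ−μ)²/2).
Σ(xᵢ−μ)² = (-0.43)² + (-2.06)² + (-0.50)² + (-2.12)² + (-1.78)² + (0.69)² + (-0.03)² + (0.07)² = 12.8232.
Posterior: Inv-Gamma(5.32 + 8/2, 3.81 + 12.8232/2) = Inv-Gamma(9.32, 10.22160).
Mode = β/(α+1) = 10.22160/10.32 = 0.9905.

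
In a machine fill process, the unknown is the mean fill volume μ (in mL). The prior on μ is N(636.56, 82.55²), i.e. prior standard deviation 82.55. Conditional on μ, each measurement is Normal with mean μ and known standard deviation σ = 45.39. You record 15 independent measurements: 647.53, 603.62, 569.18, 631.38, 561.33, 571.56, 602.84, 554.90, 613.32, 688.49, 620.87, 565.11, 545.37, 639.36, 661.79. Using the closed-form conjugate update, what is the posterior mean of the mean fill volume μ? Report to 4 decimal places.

605.7314

For Normal data with known variance σ², a Normal(μ₀, σ₀²) prior on μ is conjugate. Posterior precision = 1/σ₀² + n/σ²; posterior mean is the precision-weighted average of μ₀ and x̄.
Σxᵢ = 647.53 + 603.62 + 569.18 + 631.38 + 561.33 + 571.56 + 602.84 + 554.90 + 613.32 + 688.49 + 620.87 + 565.11 + 545.37 + 639.36 + 661.79 = 9076.65, so n·x̄ = 9076.65.
σ₀² = 82.55² = 6814.5025, σ² = 45.39² = 2060.2521; σ² + n·σ₀² = 2060.2521 + 15·6814.5025 = 104277.7896.
Posterior mean = (μ₀/σ₀² + n·x̄/σ²)/(1/σ₀² + n/σ²) = (σ²·μ₀ + σ₀²·n·x̄)/(σ² + n·σ₀²) = (2060.2521·636.56 + 6814.5025·9076.65)/104277.7896 = 63164328.193401/104277.7896 = 605.7314.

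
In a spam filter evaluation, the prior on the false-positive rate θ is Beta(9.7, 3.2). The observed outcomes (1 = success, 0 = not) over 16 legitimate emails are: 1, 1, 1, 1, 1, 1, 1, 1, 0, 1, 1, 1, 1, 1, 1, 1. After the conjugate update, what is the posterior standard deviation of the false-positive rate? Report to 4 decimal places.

0.0645

The Beta prior is conjugate to a Binomial/Bernoulli likelihood; the update adds successes to α and failures to β.
Posterior: Beta(α+k, β+n−k) = Beta(9.7+15, 3.2+1) = Beta(24.7, 4.2).
Var = αβ/((α+β)²(α+β+1)) = 24.7·4.2/(28.9²·29.9) = 0.00415412; SD = √0.00415412 = 0.0645.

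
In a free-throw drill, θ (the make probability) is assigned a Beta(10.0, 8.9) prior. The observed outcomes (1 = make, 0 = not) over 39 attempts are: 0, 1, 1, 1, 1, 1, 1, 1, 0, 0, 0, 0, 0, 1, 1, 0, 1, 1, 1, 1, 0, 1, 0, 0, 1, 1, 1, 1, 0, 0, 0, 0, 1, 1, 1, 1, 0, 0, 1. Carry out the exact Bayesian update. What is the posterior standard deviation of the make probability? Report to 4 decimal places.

0.0645

The Beta prior is conjugate to a Binomial/Bernoulli likelihood; the update adds successes to α and failures to β.
Posterior: Beta(α+k, β+n−k) = Beta(10.0+23, 8.9+16) = Beta(33.0, 24.9).
Var = αβ/((α+β)²(α+β+1)) = 33.0·24.9/(57.9²·58.9) = 0.00416141; SD = √0.00416141 = 0.0645.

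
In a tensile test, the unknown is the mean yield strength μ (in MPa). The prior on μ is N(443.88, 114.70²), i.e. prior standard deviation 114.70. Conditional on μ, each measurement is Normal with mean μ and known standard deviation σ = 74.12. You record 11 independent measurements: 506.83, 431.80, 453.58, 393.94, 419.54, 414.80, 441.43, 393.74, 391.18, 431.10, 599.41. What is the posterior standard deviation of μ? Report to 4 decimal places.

21.9355

For Normal data with known variance σ², a Normal(μ₀, σ₀²) prior on μ is conjugate. Posterior precision = 1/σ₀² + n/σ²; posterior mean is the precision-weighted average of μ₀ and x̄.
σ₀² = 114.70² = 13156.09, σ² = 74.12² = 5493.7744; σ² + n·σ₀² = 5493.7744 + 11·13156.09 = 150210.7644.
Posterior precision = 1/σ₀² + n/σ² = 1/13156.09 + 11/5493.7744 = (σ² + n·σ₀²)/(σ₀²σ²) = 150210.7644/(13156.09·5493.7744); posterior variance σₙ² = σ₀²σ²/(σ² + n·σ₀²) = 13156.09·5493.7744/150210.7644 = 481.167849.
Posterior SD = √σₙ² = √(13156.09·5493.7744/150210.7644) = 21.9355.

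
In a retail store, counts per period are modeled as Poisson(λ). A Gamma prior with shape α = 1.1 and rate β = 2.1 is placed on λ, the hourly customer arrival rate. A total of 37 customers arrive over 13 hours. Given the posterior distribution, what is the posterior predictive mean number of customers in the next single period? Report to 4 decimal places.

2.5232

With a Gamma(shape α, rate β) prior, the Poisson likelihood is conjugate: the posterior is Gamma(α + ΣXᵢ, β + n).
Posterior: Gamma(α+S, β+n) = Gamma(1.1+37, 2.1+13) = Gamma(38.1, 15.1).
The predictive distribution for one future period is NegBinom with mean α/β = 2.5232.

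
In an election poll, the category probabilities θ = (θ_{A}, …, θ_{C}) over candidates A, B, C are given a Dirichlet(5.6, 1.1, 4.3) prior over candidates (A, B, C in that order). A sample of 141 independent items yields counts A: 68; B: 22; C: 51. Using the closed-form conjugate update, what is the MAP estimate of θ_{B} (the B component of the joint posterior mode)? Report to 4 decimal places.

0.1483

The Dirichlet prior is conjugate to the Multinomial likelihood: each posterior αⱼ = prior αⱼ + observed count nⱼ.
Posterior concentration: (73.6, 23.1, 55.3), total = 152.0.
Joint mode component: (α_{B}−1)/(Σα−K) = 22.1/149.0 = 0.1483.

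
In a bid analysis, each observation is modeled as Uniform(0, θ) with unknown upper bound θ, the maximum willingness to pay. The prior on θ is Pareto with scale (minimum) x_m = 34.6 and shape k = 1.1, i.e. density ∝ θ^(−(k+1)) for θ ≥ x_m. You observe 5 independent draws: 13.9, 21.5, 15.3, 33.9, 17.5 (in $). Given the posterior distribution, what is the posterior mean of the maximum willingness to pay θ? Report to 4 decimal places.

41.3843

A Pareto(scale x_m, shape k) prior on the upper bound θ of Uniform(0, θ) is conjugate: posterior is Pareto(max(x_m, max xᵢ), k + n).
Sample maximum = 33.9; prior scale x_m = 34.6 → posterior scale = max = 34.6.
Posterior shape = 1.1 + 5 = 6.1.
E[θ|data] = k·x_m/(k−1) = 6.1·34.6/5.1 = 41.3843.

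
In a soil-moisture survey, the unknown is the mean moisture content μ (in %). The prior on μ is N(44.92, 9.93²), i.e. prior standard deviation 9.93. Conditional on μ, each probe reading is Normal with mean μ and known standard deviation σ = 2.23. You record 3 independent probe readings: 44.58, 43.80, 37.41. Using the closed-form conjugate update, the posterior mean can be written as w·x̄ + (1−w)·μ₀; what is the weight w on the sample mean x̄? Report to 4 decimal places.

For Normal data with known variance σ², a Normal(μ₀, σ₀²) prior on μ is conjugate. Posterior precision = 1/σ₀² + n/σ²; posterior mean is the precision-weighted average of μ₀ and x̄.
σ₀² = 9.93² = 98.6049, σ² = 2.23² = 4.9729. Prior precision 1/σ₀² = 1/98.6049; data precision n/σ² = 3/4.9729.
w = (n/σ²)/(1/σ₀² + n/σ²) = n·σ₀²/(σ² + n·σ₀²) = 3·98.6049/(4.9729 + 3·98.6049) = 295.8147/300.7876 = 0.9835.

0.9835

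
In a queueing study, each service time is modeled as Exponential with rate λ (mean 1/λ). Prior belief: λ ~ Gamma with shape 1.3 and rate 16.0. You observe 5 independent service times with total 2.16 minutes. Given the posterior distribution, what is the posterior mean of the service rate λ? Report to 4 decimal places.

0.3469

With a Gamma(shape α, rate β) prior on the exponential rate λ, the posterior after n observations with total T = Σxᵢ is Gamma(α+n, β+T).
Posterior: Gamma(1.3+5, 16.0+2.16) = Gamma(6.3, 18.16).
Posterior mean of λ = α/β = 6.3/18.16 = 0.3469.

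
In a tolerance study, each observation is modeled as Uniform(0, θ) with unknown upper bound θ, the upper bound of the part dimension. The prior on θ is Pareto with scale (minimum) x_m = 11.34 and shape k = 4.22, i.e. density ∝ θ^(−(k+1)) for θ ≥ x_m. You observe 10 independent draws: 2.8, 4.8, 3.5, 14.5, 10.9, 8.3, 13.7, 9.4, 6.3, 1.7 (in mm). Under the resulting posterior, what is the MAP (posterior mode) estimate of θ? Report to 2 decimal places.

14.50

A Pareto(scale x_m, shape k) prior on the upper bound θ of Uniform(0, θ) is conjugate: posterior is Pareto(max(x_m, max xᵢ), k + n).
Sample maximum = 14.5; prior scale x_m = 11.34 → posterior scale = max = 14.50.
Posterior shape = 4.22 + 10 = 14.22.
The Pareto density is decreasing on [x_m, ∞), so the mode is x_m = 14.50.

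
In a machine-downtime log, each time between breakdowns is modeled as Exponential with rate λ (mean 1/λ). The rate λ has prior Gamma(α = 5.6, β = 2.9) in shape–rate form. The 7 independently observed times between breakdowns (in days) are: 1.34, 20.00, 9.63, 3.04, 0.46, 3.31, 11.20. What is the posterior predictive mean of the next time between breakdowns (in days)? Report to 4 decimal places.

4.4724

With a Gamma(shape α, rate β) prior on the exponential rate λ, the posterior after n observations with total T = Σxᵢ is Gamma(α+n, β+T).
Sum of observations T = 48.98 days; n = 7.
Posterior: Gamma(5.6+7, 2.9+48.98) = Gamma(12.6, 51.88).
The predictive distribution for the next observation is Lomax; its mean is β/(α−1) = 51.88/11.6 = 4.4724.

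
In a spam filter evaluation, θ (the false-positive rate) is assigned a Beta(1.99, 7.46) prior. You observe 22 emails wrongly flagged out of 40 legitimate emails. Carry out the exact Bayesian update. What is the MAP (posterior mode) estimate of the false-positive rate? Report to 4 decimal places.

0.4845

The Beta prior is conjugate to a Binomial/Bernoulli likelihood; the update adds successes to α and failures to β.
Posterior: Beta(α+k, β+n−k) = Beta(1.99+22, 7.46+18) = Beta(23.99, 25.46).
Mode of Beta(a,b) for a,b>1 is (a−1)/(a+b−2) = 22.99/47.45 = 0.4845.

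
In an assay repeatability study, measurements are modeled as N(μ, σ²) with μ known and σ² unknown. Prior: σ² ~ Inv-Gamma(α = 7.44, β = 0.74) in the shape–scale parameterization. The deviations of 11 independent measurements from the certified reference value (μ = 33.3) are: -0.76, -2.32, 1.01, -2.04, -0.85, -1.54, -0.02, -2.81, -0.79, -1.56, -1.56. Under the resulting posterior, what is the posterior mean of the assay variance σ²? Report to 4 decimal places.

1.2187

With known mean μ and an Inverse-Gamma(α, β) prior on σ², the Normal likelihood is conjugate: posterior is Inv-Gamma(α + n/2, β + Σ(xᵢ−μ)²/2).
Σ(xᵢ−μ)² = (-0.76)² + (-2.32)² + (1.01)² + (-2.04)² + (-0.85)² + (-1.54)² + (-0.02)² + (-2.81)² + (-0.79)² + (-1.56)² + (-1.56)² = 27.6236.
Posterior: Inv-Gamma(7.44 + 11/2, 0.74 + 27.6236/2) = Inv-Gamma(12.94, 14.55180).
E[σ²|data] = β/(α−1) = 14.55180/11.94 = 1.2187.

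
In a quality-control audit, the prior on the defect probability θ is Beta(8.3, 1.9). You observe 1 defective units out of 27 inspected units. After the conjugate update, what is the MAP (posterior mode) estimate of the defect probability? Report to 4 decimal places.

The Beta prior is conjugate to a Binomial/Bernoulli likelihood; the update adds successes to α and failures to β.
Posterior: Beta(α+k, β+n−k) = Beta(8.3+1, 1.9+26) = Beta(9.3, 27.9).
Mode of Beta(a,b) for a,b>1 is (a−1)/(a+b−2) = 8.3/35.2 = 0.2358.

0.2358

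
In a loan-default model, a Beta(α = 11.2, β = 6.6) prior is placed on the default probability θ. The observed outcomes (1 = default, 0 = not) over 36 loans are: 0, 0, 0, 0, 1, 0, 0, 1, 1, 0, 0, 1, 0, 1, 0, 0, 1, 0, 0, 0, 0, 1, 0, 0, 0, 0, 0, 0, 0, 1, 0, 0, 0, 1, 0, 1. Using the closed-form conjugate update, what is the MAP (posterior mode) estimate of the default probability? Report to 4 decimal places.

0.3900

The Beta prior is conjugate to a Binomial/Bernoulli likelihood; the update adds successes to α and failures to β.
Posterior: Beta(α+k, β+n−k) = Beta(11.2+10, 6.6+26) = Beta(21.2, 32.6).
Mode of Beta(a,b) for a,b>1 is (a−1)/(a+b−2) = 20.2/51.8 = 0.3900.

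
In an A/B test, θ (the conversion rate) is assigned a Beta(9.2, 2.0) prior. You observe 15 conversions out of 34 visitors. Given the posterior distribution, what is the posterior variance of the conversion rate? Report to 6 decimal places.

0.005384

The Beta prior is conjugate to a Binomial/Bernoulli likelihood; the update adds successes to α and failures to β.
Posterior: Beta(α+k, β+n−k) = Beta(9.2+15, 2.0+19) = Beta(24.2, 21.0).
Var = αβ/((α+β)²(α+β+1)) = 24.2·21.0/(45.2²·46.2) = 0.005384.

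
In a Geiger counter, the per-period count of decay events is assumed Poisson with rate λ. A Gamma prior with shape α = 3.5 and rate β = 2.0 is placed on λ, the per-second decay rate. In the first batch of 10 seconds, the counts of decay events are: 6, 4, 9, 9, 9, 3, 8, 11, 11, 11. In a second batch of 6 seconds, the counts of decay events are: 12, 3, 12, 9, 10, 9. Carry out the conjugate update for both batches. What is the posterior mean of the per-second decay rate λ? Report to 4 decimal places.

With a Gamma(shape α, rate β) prior, the Poisson likelihood is conjugate: the posterior is Gamma(α + ΣXᵢ, β + n).
Batch 1: sum of counts S = 81 over n = 10 seconds.
After batch 1: Gamma(α+S, β+n) = Gamma(3.5+81, 2.0+10) = Gamma(84.5, 12.0).
Batch 2: sum of counts S = 55 over n = 6 seconds.
After batch 2: Gamma(α+S, β+n) = Gamma(84.5+55, 12.0+6) = Gamma(139.5, 18.0).
Posterior mean = α/β = 139.5/18.0 = 7.7500.

7.7500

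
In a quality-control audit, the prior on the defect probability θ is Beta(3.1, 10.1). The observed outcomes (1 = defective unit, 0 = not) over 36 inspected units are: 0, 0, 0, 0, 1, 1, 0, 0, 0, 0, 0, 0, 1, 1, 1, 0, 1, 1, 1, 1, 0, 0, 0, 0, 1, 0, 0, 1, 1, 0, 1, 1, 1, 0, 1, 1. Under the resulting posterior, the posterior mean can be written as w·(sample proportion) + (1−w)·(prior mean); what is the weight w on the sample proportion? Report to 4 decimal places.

0.7317

The Beta prior is conjugate to a Binomial/Bernoulli likelihood; the update adds successes to α and failures to β.
Posterior mean = (α₀+k)/(α₀+β₀+n) = [n/(α₀+β₀+n)]·(k/n) + [(α₀+β₀)/(α₀+β₀+n)]·α₀/(α₀+β₀), so only n and the prior enter the weight.
The weight on the data is w = n/(α₀+β₀+n) = 36/(3.1+10.1+36) = 36/49.2 = 0.7317.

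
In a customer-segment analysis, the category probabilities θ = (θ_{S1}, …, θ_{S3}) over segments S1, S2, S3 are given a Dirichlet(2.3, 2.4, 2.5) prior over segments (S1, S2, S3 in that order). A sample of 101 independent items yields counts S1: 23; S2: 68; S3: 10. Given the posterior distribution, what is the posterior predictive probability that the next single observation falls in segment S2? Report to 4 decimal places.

0.6506

The Dirichlet prior is conjugate to the Multinomial likelihood: each posterior αⱼ = prior αⱼ + observed count nⱼ.
Posterior concentration: (25.3, 70.4, 12.5), total = 108.2.
P(next = S2 | data) = α_{S2}/Σα = 0.6506.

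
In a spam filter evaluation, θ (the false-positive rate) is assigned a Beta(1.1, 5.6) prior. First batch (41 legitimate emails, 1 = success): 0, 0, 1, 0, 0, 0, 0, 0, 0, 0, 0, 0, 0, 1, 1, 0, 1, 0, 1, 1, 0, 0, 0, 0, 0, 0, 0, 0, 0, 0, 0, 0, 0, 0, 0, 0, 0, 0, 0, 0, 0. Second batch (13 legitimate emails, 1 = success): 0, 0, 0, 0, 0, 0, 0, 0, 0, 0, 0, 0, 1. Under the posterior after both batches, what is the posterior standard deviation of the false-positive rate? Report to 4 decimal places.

The Beta prior is conjugate to a Binomial/Bernoulli likelihood; the update adds successes to α and failures to β.
After batch 1: Beta(1.1+6, 5.6+35) = Beta(7.1, 40.6).
After batch 2: Beta(7.1+1, 40.6+12) = Beta(8.1, 52.6).
Var = αβ/((α+β)²(α+β+1)) = 8.1·52.6/(60.7²·61.7) = 0.00187417; SD = √0.00187417 = 0.0433.

0.0433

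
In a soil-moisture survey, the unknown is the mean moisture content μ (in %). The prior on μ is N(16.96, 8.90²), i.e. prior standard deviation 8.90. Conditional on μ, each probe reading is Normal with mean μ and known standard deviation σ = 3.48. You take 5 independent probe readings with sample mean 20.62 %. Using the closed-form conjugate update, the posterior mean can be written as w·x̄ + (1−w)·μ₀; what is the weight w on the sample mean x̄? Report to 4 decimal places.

For Normal data with known variance σ², a Normal(μ₀, σ₀²) prior on μ is conjugate. Posterior precision = 1/σ₀² + n/σ²; posterior mean is the precision-weighted average of μ₀ and x̄.
σ₀² = 8.90² = 79.21, σ² = 3.48² = 12.1104. Prior precision 1/σ₀² = 1/79.21; data precision n/σ² = 5/12.1104.
w = (n/σ²)/(1/σ₀² + n/σ²) = n·σ₀²/(σ² + n·σ₀²) = 5·79.21/(12.1104 + 5·79.21) = 396.05/408.1604 = 0.9703.

0.9703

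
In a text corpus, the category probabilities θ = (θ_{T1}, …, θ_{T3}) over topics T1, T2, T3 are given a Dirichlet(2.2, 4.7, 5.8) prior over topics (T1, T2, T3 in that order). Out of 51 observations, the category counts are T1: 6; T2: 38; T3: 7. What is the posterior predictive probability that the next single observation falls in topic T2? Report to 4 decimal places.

0.6703

The Dirichlet prior is conjugate to the Multinomial likelihood: each posterior αⱼ = prior αⱼ + observed count nⱼ.
Posterior concentration: (8.2, 42.7, 12.8), total = 63.7.
P(next = T2 | data) = α_{T2}/Σα = 0.6703.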